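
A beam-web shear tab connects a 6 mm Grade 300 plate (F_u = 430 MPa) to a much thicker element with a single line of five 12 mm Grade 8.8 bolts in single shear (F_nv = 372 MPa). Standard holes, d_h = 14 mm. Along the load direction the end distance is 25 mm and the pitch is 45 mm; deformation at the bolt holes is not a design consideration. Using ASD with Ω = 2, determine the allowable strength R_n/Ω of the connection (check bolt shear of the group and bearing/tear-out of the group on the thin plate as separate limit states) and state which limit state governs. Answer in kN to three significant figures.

Bolt shear: A_b = π·12²/4 = 113.1 mm²; R_n = 372 × 113.1 × 5 × 1 / 1000 = 210.4 kN → 210.4 / 2 = 105 kN.
Bearing (1.5 l_c t F_u ≤ 3.0 d t F_u): upper limit = 3.0·12·6·430 / 1000 = 92.88 kN.
  Edge l_c = 25 − 14/2 = 18 → r_n = 69.66 kN; interior l_c = 45 − 14 = 31 → r_n = 92.88 kN.
  R_n,bearing = 1·69.66 + 4·92.88 = 441.2 kN → 441.2 / 2 = 221 kN.
Bolt shear governs: 105 kN.

105 kN (bolt shear governs)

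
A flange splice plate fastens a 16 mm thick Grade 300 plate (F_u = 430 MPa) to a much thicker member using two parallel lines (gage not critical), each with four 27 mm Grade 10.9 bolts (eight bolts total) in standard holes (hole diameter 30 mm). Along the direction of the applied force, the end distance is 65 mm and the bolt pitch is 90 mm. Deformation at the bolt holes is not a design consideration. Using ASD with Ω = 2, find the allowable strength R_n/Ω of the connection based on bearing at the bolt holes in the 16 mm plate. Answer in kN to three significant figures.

2190 kN

Per bolt r_n = 1.5 l_c t F_u ≤ 3.0 d t F_u; upper limit = 3.0 × 27 × 16 × 430 / 1000 = 557.3 kN.
Edge bolt: l_c = 65 − 30/2 = 50 mm → 1.5 × 50 × 16 × 430 / 1000 = 516 → r_n = 516 kN.
Interior bolts: l_c = 90 − 30 = 60 mm → 1.5 × 60 × 16 × 430 / 1000 = 619.2 → r_n = 557.3 kN.
R_n = 2 × 516 + 6 × 557.3 = 4376 kN.
Allowable strength R_n/Ω = 4376 / 2 = 2190 kN.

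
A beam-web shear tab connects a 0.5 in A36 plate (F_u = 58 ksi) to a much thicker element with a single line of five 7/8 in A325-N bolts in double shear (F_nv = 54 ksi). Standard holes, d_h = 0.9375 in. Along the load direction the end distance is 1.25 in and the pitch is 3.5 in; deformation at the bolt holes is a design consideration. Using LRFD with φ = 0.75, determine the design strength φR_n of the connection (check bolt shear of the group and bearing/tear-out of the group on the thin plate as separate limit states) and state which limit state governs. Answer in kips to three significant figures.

Bolt shear: A_b = π·0.875²/4 = 0.6013 in²; R_n = 54 × 0.6013 × 5 × 2 = 324.7 kips → 0.75 × 324.7 = 244 kips.
Bearing (1.2 l_c t F_u ≤ 2.4 d t F_u): upper limit = 2.4·0.875·0.5·58 = 60.9 kips.
  Edge l_c = 1.25 − 0.9375/2 = 0.7812 → r_n = 27.19 kips; interior l_c = 3.5 − 0.9375 = 2.562 → r_n = 60.9 kips.
  R_n,bearing = 1·27.19 + 4·60.9 = 270.8 kips → 0.75 × 270.8 = 203 kips.
Bearing governs: 203 kips.

203 kips (bearing governs)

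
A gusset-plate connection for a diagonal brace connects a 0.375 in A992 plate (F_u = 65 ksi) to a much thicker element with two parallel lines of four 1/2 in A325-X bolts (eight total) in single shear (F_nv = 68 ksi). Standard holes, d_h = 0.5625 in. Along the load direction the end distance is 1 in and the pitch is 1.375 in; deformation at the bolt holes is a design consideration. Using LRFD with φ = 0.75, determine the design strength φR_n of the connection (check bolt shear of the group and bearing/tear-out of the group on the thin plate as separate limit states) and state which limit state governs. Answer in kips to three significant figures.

Bolt shear: A_b = π·0.5²/4 = 0.1963 in²; R_n = 68 × 0.1963 × 8 × 1 = 106.8 kips → 0.75 × 106.8 = 80.1 kips.
Bearing (1.2 l_c t F_u ≤ 2.4 d t F_u): upper limit = 2.4·0.5·0.375·65 = 29.25 kips.
  Edge l_c = 1 − 0.5625/2 = 0.7188 → r_n = 21.02 kips; interior l_c = 1.375 − 0.5625 = 0.8125 → r_n = 23.77 kips.
  R_n,bearing = 2·21.02 + 6·23.77 = 184.6 kips → 0.75 × 184.6 = 138 kips.
Bolt shear governs: 80.1 kips.

80.1 kips (bolt shear governs)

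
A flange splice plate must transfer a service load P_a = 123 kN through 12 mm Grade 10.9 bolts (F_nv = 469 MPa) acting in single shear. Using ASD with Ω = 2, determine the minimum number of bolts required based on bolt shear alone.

5 bolts

A_b = π·12²/4 = 113.1 mm².
Per-bolt allowable strength R_n/Ω = 469 × 113.1 × 1 / 1000 / 2 = 26.52 kN.
n ≥ 123 / 26.52 = 4.638 → use 5 bolts.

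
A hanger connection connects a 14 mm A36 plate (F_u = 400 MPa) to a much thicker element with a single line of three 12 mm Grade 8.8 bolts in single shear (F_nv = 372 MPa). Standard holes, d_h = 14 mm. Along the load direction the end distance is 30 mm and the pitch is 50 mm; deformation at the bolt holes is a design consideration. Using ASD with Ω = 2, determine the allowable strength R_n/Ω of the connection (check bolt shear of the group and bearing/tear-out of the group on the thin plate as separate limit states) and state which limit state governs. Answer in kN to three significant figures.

Bolt shear: A_b = π·12²/4 = 113.1 mm²; R_n = 372 × 113.1 × 3 × 1 / 1000 = 126.2 kN → 126.2 / 2 = 63.1 kN.
Bearing (1.2 l_c t F_u ≤ 2.4 d t F_u): upper limit = 2.4·12·14·400 / 1000 = 161.3 kN.
  Edge l_c = 30 − 14/2 = 23 → r_n = 154.6 kN; interior l_c = 50 − 14 = 36 → r_n = 161.3 kN.
  R_n,bearing = 1·154.6 + 2·161.3 = 477.1 kN → 477.1 / 2 = 239 kN.
Bolt shear governs: 63.1 kN.

63.1 kN (bolt shear governs)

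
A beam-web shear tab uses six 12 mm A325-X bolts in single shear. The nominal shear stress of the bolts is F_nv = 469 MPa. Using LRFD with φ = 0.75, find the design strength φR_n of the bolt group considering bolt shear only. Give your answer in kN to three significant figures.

A_b = π × 12² / 4 = 113.1 mm².
R_n = F_nv · A_b · n · n_s = 469 × 113.1 × 6 × 1 / 1000 = 318.3 kN.
Design strength φR_n = 0.75 × 318.3 = 239 kN.

239 kN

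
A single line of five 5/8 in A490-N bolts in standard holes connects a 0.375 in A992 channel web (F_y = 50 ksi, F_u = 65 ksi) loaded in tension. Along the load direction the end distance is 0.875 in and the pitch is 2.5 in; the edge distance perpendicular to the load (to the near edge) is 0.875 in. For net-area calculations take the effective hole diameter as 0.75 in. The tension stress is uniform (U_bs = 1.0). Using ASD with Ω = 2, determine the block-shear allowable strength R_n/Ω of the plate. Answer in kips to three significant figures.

60.9 kips

Shear plane L_v = 0.875 + 4·2.5 = 10.88 in; A_gv = 10.88 × 0.375 = 4.078 in².
A_nv = (10.88 − 4.5·0.75) × 0.375 = 2.812 in².
A_nt = (0.875 − 0.5·0.75) × 0.375 = 0.1875 in².
0.6 F_u A_nv = 109.7 kips; 0.6 F_y A_gv = 122.3 kips → shear rupture governs the shear term.
R_n = 109.7 + 1.0 × 65 × 0.1875 = 121.9 kips.
Allowable strength R_n/Ω = 121.9 / 2 = 60.9 kips.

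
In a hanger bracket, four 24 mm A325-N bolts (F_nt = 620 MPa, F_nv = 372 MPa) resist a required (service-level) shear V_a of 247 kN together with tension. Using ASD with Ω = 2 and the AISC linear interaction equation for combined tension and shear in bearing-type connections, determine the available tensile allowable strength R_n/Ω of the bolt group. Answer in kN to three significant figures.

318 kN

A_b = π·24²/4 = 452.4 mm²; f_rv = 247 × 1000 / (4 × 452.4) = 136.5 MPa.
F'_nt = 1.3 F_nt − (Ω F_nt / F_nv) f_rv = 1.3·620 − (2·620/372)·136.5 = 351 MPa, capped at F_nt → F'_nt = 351 MPa.
R_n = F'_nt · A_b · n = 351 × 452.4 × 4 / 1000 = 635.2 kN.
Allowable strength R_n/Ω = 635.2 / 2 = 318 kN.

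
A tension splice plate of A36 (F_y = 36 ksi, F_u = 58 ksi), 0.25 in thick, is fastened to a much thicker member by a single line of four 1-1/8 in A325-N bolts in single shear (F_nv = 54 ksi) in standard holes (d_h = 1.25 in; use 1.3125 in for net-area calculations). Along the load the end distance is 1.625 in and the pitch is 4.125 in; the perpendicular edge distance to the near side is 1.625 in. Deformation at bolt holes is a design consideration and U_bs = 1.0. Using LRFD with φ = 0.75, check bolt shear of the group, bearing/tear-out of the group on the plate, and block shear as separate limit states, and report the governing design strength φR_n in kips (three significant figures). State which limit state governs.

67.2 kips (block shear governs)

Bolt shear: A_b = π·1.125²/4 = 0.994 in²; R_n = 54 × 0.994 × 4 × 1 = 214.7 kips → 0.75 × 214.7 = 161 kips.
Bearing: edge l_c = 1, r_n = 17.4 kips; interior l_c = 2.875, r_n = 39.15 kips; R_n = 17.4 + 3·39.15 = 134.8 kips → 101 kips.
Block shear: A_gv = 3.5, A_nv = 2.352, A_nt = 0.2422 in²; R_n = min(0.6F_uA_nv, 0.6F_yA_gv) + U_bs·F_u·A_nt = 89.65 kips → 67.2 kips.
Block shear governs: 67.2 kips.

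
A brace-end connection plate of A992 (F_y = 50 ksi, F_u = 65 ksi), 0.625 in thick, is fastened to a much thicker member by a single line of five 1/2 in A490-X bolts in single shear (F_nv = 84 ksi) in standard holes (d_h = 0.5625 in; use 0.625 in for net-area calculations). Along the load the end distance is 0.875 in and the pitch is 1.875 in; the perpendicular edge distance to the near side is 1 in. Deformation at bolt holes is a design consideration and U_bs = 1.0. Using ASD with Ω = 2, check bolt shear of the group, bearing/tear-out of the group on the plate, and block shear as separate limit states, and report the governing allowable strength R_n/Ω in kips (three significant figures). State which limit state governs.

Bolt shear: A_b = π·0.5²/4 = 0.1963 in²; R_n = 84 × 0.1963 × 5 × 1 = 82.47 kips → 82.47 / 2 = 41.2 kips.
Bearing: edge l_c = 0.5938, r_n = 28.95 kips; interior l_c = 1.312, r_n = 48.75 kips; R_n = 28.95 + 4·48.75 = 223.9 kips → 112 kips.
Block shear: A_gv = 5.234, A_nv = 3.477, A_nt = 0.4297 in²; R_n = min(0.6F_uA_nv, 0.6F_yA_gv) + U_bs·F_u·A_nt = 163.5 kips → 81.8 kips.
Bolt shear governs: 41.2 kips.

41.2 kips (bolt shear governs)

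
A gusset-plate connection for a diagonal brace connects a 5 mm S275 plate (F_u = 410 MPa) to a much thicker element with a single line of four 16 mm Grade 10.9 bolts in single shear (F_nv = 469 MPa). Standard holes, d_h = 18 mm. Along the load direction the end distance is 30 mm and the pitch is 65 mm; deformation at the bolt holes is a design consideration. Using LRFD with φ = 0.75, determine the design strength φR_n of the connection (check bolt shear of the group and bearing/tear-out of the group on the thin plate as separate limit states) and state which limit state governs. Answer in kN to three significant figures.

Bolt shear: A_b = π·16²/4 = 201.1 mm²; R_n = 469 × 201.1 × 4 × 1 / 1000 = 377.2 kN → 0.75 × 377.2 = 283 kN.
Bearing (1.2 l_c t F_u ≤ 2.4 d t F_u): upper limit = 2.4·16·5·410 / 1000 = 78.72 kN.
  Edge l_c = 30 − 18/2 = 21 → r_n = 51.66 kN; interior l_c = 65 − 18 = 47 → r_n = 78.72 kN.
  R_n,bearing = 1·51.66 + 3·78.72 = 287.8 kN → 0.75 × 287.8 = 216 kN.
Bearing governs: 216 kN.

216 kN (bearing governs)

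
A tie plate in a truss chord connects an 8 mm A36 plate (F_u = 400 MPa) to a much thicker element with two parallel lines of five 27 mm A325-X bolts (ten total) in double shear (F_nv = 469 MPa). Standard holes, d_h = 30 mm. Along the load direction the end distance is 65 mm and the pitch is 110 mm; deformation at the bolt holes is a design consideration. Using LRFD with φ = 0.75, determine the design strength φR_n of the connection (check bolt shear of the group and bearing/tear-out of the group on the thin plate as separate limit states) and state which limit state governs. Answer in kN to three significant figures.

Bolt shear: A_b = π·27²/4 = 572.6 mm²; R_n = 469 × 572.6 × 10 × 2 / 1000 = 5371 kN → 0.75 × 5371 = 4030 kN.
Bearing (1.2 l_c t F_u ≤ 2.4 d t F_u): upper limit = 2.4·27·8·400 / 1000 = 207.4 kN.
  Edge l_c = 65 − 30/2 = 50 → r_n = 192 kN; interior l_c = 110 − 30 = 80 → r_n = 207.4 kN.
  R_n,bearing = 2·192 + 8·207.4 = 2043 kN → 0.75 × 2043 = 1530 kN.
Bearing governs: 1530 kN.

1530 kN (bearing governs)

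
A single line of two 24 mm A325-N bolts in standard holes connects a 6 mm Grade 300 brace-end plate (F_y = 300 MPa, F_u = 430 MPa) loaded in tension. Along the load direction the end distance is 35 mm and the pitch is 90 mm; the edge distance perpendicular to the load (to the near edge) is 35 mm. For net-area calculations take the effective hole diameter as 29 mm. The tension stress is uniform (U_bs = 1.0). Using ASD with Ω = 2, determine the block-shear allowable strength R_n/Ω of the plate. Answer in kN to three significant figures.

89.5 kN

Shear plane L_v = 35 + 1·90 = 125 mm; A_gv = 125 × 6 = 750 mm².
A_nv = (125 − 1.5·29) × 6 = 489 mm².
A_nt = (35 − 0.5·29) × 6 = 123 mm².
0.6 F_u A_nv = 126.2 kN; 0.6 F_y A_gv = 135 kN → shear rupture governs the shear term.
R_n = 126.2 + 1.0 × 430 × 123 / 1000 = 179.1 kN.
Allowable strength R_n/Ω = 179.1 / 2 = 89.5 kN.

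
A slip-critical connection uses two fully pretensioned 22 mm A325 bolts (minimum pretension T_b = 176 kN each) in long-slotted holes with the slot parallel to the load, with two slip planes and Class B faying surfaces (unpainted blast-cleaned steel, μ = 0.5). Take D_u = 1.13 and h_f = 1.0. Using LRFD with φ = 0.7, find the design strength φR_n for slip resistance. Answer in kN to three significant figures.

R_n = μ · D_u · h_f · T_b · n_s · n_b = 0.5 × 1.13 × 1.0 × 176 × 2 × 2 = 397.8 kN.
Design strength φR_n = 0.7 × 397.8 = 278 kN.

278 kN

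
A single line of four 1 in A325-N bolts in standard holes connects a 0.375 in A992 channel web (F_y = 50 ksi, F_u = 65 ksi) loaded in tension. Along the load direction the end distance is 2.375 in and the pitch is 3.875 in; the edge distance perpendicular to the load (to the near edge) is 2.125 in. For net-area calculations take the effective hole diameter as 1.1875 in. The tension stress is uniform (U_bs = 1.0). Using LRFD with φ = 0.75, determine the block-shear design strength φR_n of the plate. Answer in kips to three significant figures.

136 kips

Shear plane L_v = 2.375 + 3·3.875 = 14 in; A_gv = 14 × 0.375 = 5.25 in².
A_nv = (14 − 3.5·1.1875) × 0.375 = 3.691 in².
A_nt = (2.125 − 0.5·1.1875) × 0.375 = 0.5742 in².
0.6 F_u A_nv = 144 kips; 0.6 F_y A_gv = 157.5 kips → shear rupture governs the shear term.
R_n = 144 + 1.0 × 65 × 0.5742 = 181.3 kips.
Design strength φR_n = 0.75 × 181.3 = 136 kips.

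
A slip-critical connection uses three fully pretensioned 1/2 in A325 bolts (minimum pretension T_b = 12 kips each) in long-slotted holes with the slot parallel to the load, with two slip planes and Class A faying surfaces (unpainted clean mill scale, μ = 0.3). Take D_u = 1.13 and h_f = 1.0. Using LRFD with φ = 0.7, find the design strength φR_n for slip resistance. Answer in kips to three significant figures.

17.1 kips

R_n = μ · D_u · h_f · T_b · n_s · n_b = 0.3 × 1.13 × 1.0 × 12 × 2 × 3 = 24.41 kips.
Design strength φR_n = 0.7 × 24.41 = 17.1 kips.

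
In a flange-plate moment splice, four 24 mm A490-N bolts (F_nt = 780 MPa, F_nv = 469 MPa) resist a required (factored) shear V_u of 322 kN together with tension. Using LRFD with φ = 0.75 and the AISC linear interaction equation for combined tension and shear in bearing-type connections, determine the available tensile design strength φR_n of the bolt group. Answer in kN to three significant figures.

A_b = π·24²/4 = 452.4 mm²; f_rv = 322 × 1000 / (4 × 452.4) = 177.9 MPa.
F'_nt = 1.3 F_nt − (F_nt / φF_nv) f_rv = 1.3·780 − (780/(0.75·469))·177.9 = 619.4 MPa, capped at F_nt → F'_nt = 619.4 MPa.
R_n = F'_nt · A_b · n = 619.4 × 452.4 × 4 / 1000 = 1121 kN.
Design strength φR_n = 0.75 × 1121 = 841 kN.

841 kN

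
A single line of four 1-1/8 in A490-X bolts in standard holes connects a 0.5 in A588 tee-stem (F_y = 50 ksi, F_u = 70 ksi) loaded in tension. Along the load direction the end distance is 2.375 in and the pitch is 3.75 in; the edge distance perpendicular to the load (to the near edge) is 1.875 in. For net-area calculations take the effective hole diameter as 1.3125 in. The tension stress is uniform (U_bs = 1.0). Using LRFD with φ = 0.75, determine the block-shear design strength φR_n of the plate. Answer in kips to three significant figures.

174 kips

Shear plane L_v = 2.375 + 3·3.75 = 13.62 in; A_gv = 13.62 × 0.5 = 6.812 in².
A_nv = (13.62 − 3.5·1.3125) × 0.5 = 4.516 in².
A_nt = (1.875 − 0.5·1.3125) × 0.5 = 0.6094 in².
0.6 F_u A_nv = 189.7 kips; 0.6 F_y A_gv = 204.4 kips → shear rupture governs the shear term.
R_n = 189.7 + 1.0 × 70 × 0.6094 = 232.3 kips.
Design strength φR_n = 0.75 × 232.3 = 174 kips.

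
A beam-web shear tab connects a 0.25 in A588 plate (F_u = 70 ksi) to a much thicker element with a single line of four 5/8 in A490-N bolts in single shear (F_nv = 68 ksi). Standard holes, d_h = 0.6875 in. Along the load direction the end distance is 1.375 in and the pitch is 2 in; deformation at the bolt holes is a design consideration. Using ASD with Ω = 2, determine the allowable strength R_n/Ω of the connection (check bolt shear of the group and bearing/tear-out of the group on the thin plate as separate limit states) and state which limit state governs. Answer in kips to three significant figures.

41.7 kips (bolt shear governs)

Bolt shear: A_b = π·0.625²/4 = 0.3068 in²; R_n = 68 × 0.3068 × 4 × 1 = 83.45 kips → 83.45 / 2 = 41.7 kips.
Bearing (1.2 l_c t F_u ≤ 2.4 d t F_u): upper limit = 2.4·0.625·0.25·70 = 26.25 kips.
  Edge l_c = 1.375 − 0.6875/2 = 1.031 → r_n = 21.66 kips; interior l_c = 2 − 0.6875 = 1.312 → r_n = 26.25 kips.
  R_n,bearing = 1·21.66 + 3·26.25 = 100.4 kips → 100.4 / 2 = 50.2 kips.
Bolt shear governs: 41.7 kips.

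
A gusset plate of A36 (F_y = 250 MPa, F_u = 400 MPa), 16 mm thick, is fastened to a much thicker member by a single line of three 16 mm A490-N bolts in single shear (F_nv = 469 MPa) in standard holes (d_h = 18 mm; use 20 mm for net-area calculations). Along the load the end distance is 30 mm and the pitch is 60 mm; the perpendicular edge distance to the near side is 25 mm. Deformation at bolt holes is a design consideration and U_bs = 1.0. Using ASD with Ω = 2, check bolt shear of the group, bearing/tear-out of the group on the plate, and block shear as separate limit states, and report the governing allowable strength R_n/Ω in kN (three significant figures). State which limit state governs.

141 kN (bolt shear governs)

Bolt shear: A_b = π·16²/4 = 201.1 mm²; R_n = 469 × 201.1 × 3 × 1 / 1000 = 282.9 kN → 282.9 / 2 = 141 kN.
Bearing: edge l_c = 21, r_n = 161.3 kN; interior l_c = 42, r_n = 245.8 kN; R_n = 161.3 + 2·245.8 = 652.8 kN → 326 kN.
Block shear: A_gv = 2400, A_nv = 1600, A_nt = 240 mm²; R_n = min(0.6F_uA_nv, 0.6F_yA_gv) + U_bs·F_u·A_nt = 456 kN → 228 kN.
Bolt shear governs: 141 kN.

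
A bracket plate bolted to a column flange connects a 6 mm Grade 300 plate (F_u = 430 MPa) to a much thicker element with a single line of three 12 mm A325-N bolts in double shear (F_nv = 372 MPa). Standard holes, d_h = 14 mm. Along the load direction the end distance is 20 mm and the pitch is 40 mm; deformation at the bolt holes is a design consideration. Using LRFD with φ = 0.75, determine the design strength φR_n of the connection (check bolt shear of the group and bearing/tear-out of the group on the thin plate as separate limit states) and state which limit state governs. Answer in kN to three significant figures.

142 kN (bearing governs)

Bolt shear: A_b = π·12²/4 = 113.1 mm²; R_n = 372 × 113.1 × 3 × 2 / 1000 = 252.4 kN → 0.75 × 252.4 = 189 kN.
Bearing (1.2 l_c t F_u ≤ 2.4 d t F_u): upper limit = 2.4·12·6·430 / 1000 = 74.3 kN.
  Edge l_c = 20 − 14/2 = 13 → r_n = 40.25 kN; interior l_c = 40 − 14 = 26 → r_n = 74.3 kN.
  R_n,bearing = 1·40.25 + 2·74.3 = 188.9 kN → 0.75 × 188.9 = 142 kN.
Bearing governs: 142 kN.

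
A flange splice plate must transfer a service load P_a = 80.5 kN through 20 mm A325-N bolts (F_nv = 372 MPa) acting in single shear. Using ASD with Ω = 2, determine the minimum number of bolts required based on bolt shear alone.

A_b = π·20²/4 = 314.2 mm².
Per-bolt allowable strength R_n/Ω = 372 × 314.2 × 1 / 1000 / 2 = 58.43 kN.
n ≥ 80.5 / 58.43 = 1.378 → use 2 bolts.

2 bolts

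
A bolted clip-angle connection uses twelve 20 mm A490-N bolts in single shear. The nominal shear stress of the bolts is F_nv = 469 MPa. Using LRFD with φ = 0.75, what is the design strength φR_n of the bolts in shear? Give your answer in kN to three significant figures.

A_b = π × 20² / 4 = 314.2 mm².
R_n = F_nv · A_b · n · n_s = 469 × 314.2 × 12 × 1 / 1000 = 1768 kN.
Design strength φR_n = 0.75 × 1768 = 1330 kN.

1330 kN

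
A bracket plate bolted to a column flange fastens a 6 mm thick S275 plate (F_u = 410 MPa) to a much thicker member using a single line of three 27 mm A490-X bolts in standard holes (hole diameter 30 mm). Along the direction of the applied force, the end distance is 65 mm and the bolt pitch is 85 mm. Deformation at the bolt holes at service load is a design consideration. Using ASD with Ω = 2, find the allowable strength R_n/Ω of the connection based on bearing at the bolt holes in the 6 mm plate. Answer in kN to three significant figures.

Per bolt r_n = 1.2 l_c t F_u ≤ 2.4 d t F_u; upper limit = 2.4 × 27 × 6 × 410 / 1000 = 159.4 kN.
Edge bolt: l_c = 65 − 30/2 = 50 mm → 1.2 × 50 × 6 × 410 / 1000 = 147.6 → r_n = 147.6 kN.
Interior bolts: l_c = 85 − 30 = 55 mm → 1.2 × 55 × 6 × 410 / 1000 = 162.4 → r_n = 159.4 kN.
R_n = 1 × 147.6 + 2 × 159.4 = 466.4 kN.
Allowable strength R_n/Ω = 466.4 / 2 = 233 kN.

233 kN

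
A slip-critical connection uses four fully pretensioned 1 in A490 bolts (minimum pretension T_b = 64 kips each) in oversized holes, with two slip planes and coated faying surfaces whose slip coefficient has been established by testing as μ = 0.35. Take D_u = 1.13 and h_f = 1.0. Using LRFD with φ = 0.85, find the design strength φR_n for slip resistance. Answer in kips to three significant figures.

172 kips

R_n = μ · D_u · h_f · T_b · n_s · n_b = 0.35 × 1.13 × 1.0 × 64 × 2 × 4 = 202.5 kips.
Design strength φR_n = 0.85 × 202.5 = 172 kips.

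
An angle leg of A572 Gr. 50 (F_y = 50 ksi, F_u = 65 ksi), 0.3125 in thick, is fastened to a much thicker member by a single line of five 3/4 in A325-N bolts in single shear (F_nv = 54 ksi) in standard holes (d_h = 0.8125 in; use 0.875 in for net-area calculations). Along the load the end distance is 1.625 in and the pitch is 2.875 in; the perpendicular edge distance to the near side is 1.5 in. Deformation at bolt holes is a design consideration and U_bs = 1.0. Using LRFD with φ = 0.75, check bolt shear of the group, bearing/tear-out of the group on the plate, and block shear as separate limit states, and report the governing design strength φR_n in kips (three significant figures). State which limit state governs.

89.5 kips (bolt shear governs)

Bolt shear: A_b = π·0.75²/4 = 0.4418 in²; R_n = 54 × 0.4418 × 5 × 1 = 119.3 kips → 0.75 × 119.3 = 89.5 kips.
Bearing: edge l_c = 1.219, r_n = 29.71 kips; interior l_c = 2.062, r_n = 36.56 kips; R_n = 29.71 + 4·36.56 = 176 kips → 132 kips.
Block shear: A_gv = 4.102, A_nv = 2.871, A_nt = 0.332 in²; R_n = min(0.6F_uA_nv, 0.6F_yA_gv) + U_bs·F_u·A_nt = 133.6 kips → 100 kips.
Bolt shear governs: 89.5 kips.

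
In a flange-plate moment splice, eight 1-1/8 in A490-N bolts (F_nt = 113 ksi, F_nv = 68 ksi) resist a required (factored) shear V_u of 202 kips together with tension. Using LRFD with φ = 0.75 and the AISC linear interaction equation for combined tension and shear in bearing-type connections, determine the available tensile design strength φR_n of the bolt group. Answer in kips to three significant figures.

A_b = π·1.125²/4 = 0.994 in²; f_rv = 202 / (8 × 0.994) = 25.4 ksi.
F'_nt = 1.3 F_nt − (F_nt / φF_nv) f_rv = 1.3·113 − (113/(0.75·68))·25.4 = 90.62 ksi, capped at F_nt → F'_nt = 90.62 ksi.
R_n = F'_nt · A_b · n = 90.62 × 0.994 × 8 = 720.6 kips.
Design strength φR_n = 0.75 × 720.6 = 540 kips.

540 kips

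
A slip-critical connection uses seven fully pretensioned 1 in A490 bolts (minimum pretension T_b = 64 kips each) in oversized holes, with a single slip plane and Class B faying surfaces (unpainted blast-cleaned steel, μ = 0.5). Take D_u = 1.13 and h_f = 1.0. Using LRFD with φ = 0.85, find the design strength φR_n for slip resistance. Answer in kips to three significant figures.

R_n = μ · D_u · h_f · T_b · n_s · n_b = 0.5 × 1.13 × 1.0 × 64 × 1 × 7 = 253.1 kips.
Design strength φR_n = 0.85 × 253.1 = 215 kips.

215 kips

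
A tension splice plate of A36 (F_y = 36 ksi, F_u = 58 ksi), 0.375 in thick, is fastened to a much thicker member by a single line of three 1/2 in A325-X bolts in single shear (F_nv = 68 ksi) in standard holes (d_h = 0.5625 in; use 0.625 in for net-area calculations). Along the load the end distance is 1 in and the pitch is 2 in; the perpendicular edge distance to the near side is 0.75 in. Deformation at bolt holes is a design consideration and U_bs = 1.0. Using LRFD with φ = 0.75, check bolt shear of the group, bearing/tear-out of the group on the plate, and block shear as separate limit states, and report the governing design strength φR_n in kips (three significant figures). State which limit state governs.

30 kips (bolt shear governs)

Bolt shear: A_b = π·0.5²/4 = 0.1963 in²; R_n = 68 × 0.1963 × 3 × 1 = 40.06 kips → 0.75 × 40.06 = 30 kips.
Bearing: edge l_c = 0.7188, r_n = 18.76 kips; interior l_c = 1.438, r_n = 26.1 kips; R_n = 18.76 + 2·26.1 = 70.96 kips → 53.2 kips.
Block shear: A_gv = 1.875, A_nv = 1.289, A_nt = 0.1641 in²; R_n = min(0.6F_uA_nv, 0.6F_yA_gv) + U_bs·F_u·A_nt = 50.02 kips → 37.5 kips.
Bolt shear governs: 30 kips.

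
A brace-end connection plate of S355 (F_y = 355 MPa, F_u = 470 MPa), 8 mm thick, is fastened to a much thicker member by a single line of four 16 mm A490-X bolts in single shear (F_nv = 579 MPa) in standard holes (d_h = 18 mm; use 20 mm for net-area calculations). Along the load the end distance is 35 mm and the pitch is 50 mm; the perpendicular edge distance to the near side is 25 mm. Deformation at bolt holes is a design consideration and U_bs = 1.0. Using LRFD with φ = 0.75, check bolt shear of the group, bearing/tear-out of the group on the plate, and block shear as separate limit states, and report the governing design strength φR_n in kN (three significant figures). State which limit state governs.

Bolt shear: A_b = π·16²/4 = 201.1 mm²; R_n = 579 × 201.1 × 4 × 1 / 1000 = 465.7 kN → 0.75 × 465.7 = 349 kN.
Bearing: edge l_c = 26, r_n = 117.3 kN; interior l_c = 32, r_n = 144.4 kN; R_n = 117.3 + 3·144.4 = 550.5 kN → 413 kN.
Block shear: A_gv = 1480, A_nv = 920, A_nt = 120 mm²; R_n = min(0.6F_uA_nv, 0.6F_yA_gv) + U_bs·F_u·A_nt = 315.8 kN → 237 kN.
Block shear governs: 237 kN.

237 kN (block shear governs)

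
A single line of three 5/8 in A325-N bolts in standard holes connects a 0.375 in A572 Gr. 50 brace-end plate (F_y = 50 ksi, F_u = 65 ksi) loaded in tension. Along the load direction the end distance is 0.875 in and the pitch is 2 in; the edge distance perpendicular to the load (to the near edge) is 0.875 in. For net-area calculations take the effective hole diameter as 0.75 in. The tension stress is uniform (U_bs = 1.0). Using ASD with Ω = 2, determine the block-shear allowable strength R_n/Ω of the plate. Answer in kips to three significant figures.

28 kips

Shear plane L_v = 0.875 + 2·2 = 4.875 in; A_gv = 4.875 × 0.375 = 1.828 in².
A_nv = (4.875 − 2.5·0.75) × 0.375 = 1.125 in².
A_nt = (0.875 − 0.5·0.75) × 0.375 = 0.1875 in².
0.6 F_u A_nv = 43.88 kips; 0.6 F_y A_gv = 54.84 kips → shear rupture governs the shear term.
R_n = 43.88 + 1.0 × 65 × 0.1875 = 56.06 kips.
Allowable strength R_n/Ω = 56.06 / 2 = 28 kips.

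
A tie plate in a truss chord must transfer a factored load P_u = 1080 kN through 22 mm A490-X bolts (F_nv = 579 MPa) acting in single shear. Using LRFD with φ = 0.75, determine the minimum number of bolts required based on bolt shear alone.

A_b = π·22²/4 = 380.1 mm².
Per-bolt design strength φR_n = 0.75 × 579 × 380.1 × 1 / 1000 = 165.1 kN.
n ≥ 1080 / 165.1 = 6.543 → use 7 bolts.

7 bolts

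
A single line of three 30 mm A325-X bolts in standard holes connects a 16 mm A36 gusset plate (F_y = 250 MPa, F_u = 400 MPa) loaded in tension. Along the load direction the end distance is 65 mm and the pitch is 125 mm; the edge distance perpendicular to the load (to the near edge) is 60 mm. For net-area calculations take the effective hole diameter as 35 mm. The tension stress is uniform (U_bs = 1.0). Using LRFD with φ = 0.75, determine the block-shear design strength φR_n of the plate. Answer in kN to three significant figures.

771 kN

Shear plane L_v = 65 + 2·125 = 315 mm; A_gv = 315 × 16 = 5040 mm².
A_nv = (315 − 2.5·35) × 16 = 3640 mm².
A_nt = (60 − 0.5·35) × 16 = 680 mm².
0.6 F_u A_nv = 873.6 kN; 0.6 F_y A_gv = 756 kN → shear yielding governs the shear term.
R_n = 756 + 1.0 × 400 × 680 / 1000 = 1028 kN.
Design strength φR_n = 0.75 × 1028 = 771 kN.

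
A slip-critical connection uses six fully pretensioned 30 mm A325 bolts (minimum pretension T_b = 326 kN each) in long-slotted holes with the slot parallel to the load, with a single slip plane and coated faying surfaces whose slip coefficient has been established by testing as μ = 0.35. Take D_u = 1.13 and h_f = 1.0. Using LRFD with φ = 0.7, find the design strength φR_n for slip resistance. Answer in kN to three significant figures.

R_n = μ · D_u · h_f · T_b · n_s · n_b = 0.35 × 1.13 × 1.0 × 326 × 1 × 6 = 773.6 kN.
Design strength φR_n = 0.7 × 773.6 = 542 kN.

542 kN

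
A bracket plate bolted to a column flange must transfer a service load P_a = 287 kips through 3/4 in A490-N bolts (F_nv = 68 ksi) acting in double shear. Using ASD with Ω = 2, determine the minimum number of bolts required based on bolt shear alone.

A_b = π·0.75²/4 = 0.4418 in².
Per-bolt allowable strength R_n/Ω = 68 × 0.4418 × 2 / 2 = 30.04 kips.
n ≥ 287 / 30.04 = 9.553 → use 10 bolts.

10 bolts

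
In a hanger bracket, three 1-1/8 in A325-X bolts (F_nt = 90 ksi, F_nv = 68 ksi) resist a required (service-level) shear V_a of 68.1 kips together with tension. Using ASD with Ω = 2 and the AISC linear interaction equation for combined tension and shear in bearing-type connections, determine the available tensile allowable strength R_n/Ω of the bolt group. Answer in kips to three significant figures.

A_b = π·1.125²/4 = 0.994 in²; f_rv = 68.1 / (3 × 0.994) = 22.84 ksi.
F'_nt = 1.3 F_nt − (Ω F_nt / F_nv) f_rv = 1.3·90 − (2·90/68)·22.84 = 56.55 ksi, capped at F_nt → F'_nt = 56.55 ksi.
R_n = F'_nt · A_b · n = 56.55 × 0.994 × 3 = 168.6 kips.
Allowable strength R_n/Ω = 168.6 / 2 = 84.3 kips.

84.3 kips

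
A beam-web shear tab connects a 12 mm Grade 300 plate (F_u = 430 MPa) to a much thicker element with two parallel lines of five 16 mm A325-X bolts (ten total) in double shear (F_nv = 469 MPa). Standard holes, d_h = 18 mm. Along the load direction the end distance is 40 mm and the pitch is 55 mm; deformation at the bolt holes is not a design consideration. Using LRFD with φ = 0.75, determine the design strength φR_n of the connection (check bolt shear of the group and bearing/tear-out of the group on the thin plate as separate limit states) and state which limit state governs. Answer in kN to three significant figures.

Bolt shear: A_b = π·16²/4 = 201.1 mm²; R_n = 469 × 201.1 × 10 × 2 / 1000 = 1886 kN → 0.75 × 1886 = 1410 kN.
Bearing (1.5 l_c t F_u ≤ 3.0 d t F_u): upper limit = 3.0·16·12·430 / 1000 = 247.7 kN.
  Edge l_c = 40 − 18/2 = 31 → r_n = 239.9 kN; interior l_c = 55 − 18 = 37 → r_n = 247.7 kN.
  R_n,bearing = 2·239.9 + 8·247.7 = 2461 kN → 0.75 × 2461 = 1850 kN.
Bolt shear governs: 1410 kN.

1410 kN (bolt shear governs)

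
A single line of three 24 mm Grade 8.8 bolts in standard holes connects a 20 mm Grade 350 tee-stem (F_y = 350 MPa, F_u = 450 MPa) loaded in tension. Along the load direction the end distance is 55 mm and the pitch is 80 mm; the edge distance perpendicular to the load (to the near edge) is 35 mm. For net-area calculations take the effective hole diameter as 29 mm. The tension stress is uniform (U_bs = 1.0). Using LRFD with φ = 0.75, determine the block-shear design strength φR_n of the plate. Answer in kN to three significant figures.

716 kN

Shear plane L_v = 55 + 2·80 = 215 mm; A_gv = 215 × 20 = 4300 mm².
A_nv = (215 − 2.5·29) × 20 = 2850 mm².
A_nt = (35 − 0.5·29) × 20 = 410 mm².
0.6 F_u A_nv = 769.5 kN; 0.6 F_y A_gv = 903 kN → shear rupture governs the shear term.
R_n = 769.5 + 1.0 × 450 × 410 / 1000 = 954 kN.
Design strength φR_n = 0.75 × 954 = 716 kN.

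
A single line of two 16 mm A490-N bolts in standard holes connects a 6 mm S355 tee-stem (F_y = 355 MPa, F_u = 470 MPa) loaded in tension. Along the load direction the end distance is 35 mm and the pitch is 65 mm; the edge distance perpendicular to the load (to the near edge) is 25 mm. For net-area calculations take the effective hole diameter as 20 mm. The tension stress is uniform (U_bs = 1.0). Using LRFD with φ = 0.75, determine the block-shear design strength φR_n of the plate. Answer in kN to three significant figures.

121 kN

Shear plane L_v = 35 + 1·65 = 100 mm; A_gv = 100 × 6 = 600 mm².
A_nv = (100 − 1.5·20) × 6 = 420 mm².
A_nt = (25 − 0.5·20) × 6 = 90 mm².
0.6 F_u A_nv = 118.4 kN; 0.6 F_y A_gv = 127.8 kN → shear rupture governs the shear term.
R_n = 118.4 + 1.0 × 470 × 90 / 1000 = 160.7 kN.
Design strength φR_n = 0.75 × 160.7 = 121 kN.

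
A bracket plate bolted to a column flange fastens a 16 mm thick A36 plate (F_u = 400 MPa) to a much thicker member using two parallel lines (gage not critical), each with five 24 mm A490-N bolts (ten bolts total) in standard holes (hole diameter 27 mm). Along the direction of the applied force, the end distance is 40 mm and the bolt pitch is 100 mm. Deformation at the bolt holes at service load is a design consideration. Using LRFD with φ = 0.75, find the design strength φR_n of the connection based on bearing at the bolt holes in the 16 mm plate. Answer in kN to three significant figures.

Per bolt r_n = 1.2 l_c t F_u ≤ 2.4 d t F_u; upper limit = 2.4 × 24 × 16 × 400 / 1000 = 368.6 kN.
Edge bolt: l_c = 40 − 27/2 = 26.5 mm → 1.2 × 26.5 × 16 × 400 / 1000 = 203.5 → r_n = 203.5 kN.
Interior bolts: l_c = 100 − 27 = 73 mm → 1.2 × 73 × 16 × 400 / 1000 = 560.6 → r_n = 368.6 kN.
R_n = 2 × 203.5 + 8 × 368.6 = 3356 kN.
Design strength φR_n = 0.75 × 3356 = 2520 kN.

2520 kN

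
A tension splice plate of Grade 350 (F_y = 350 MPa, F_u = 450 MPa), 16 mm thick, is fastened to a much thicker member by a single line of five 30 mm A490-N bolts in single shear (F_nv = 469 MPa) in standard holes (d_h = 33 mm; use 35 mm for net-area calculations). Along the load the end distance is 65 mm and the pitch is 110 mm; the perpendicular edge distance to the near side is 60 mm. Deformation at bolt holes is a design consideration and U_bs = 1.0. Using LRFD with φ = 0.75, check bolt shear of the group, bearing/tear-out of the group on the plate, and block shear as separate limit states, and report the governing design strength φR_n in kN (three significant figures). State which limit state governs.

Bolt shear: A_b = π·30²/4 = 706.9 mm²; R_n = 469 × 706.9 × 5 × 1 / 1000 = 1658 kN → 0.75 × 1658 = 1240 kN.
Bearing: edge l_c = 48.5, r_n = 419 kN; interior l_c = 77, r_n = 518.4 kN; R_n = 419 + 4·518.4 = 2493 kN → 1870 kN.
Block shear: A_gv = 8080, A_nv = 5560, A_nt = 680 mm²; R_n = min(0.6F_uA_nv, 0.6F_yA_gv) + U_bs·F_u·A_nt = 1807 kN → 1360 kN.
Bolt shear governs: 1240 kN.

1240 kN (bolt shear governs)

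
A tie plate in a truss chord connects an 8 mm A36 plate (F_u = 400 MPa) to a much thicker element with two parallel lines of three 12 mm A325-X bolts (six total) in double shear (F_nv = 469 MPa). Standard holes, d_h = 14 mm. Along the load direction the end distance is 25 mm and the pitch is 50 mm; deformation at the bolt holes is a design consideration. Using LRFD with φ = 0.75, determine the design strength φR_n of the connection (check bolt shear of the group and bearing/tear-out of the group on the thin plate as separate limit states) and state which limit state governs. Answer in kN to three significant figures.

380 kN (bearing governs)

Bolt shear: A_b = π·12²/4 = 113.1 mm²; R_n = 469 × 113.1 × 6 × 2 / 1000 = 636.5 kN → 0.75 × 636.5 = 477 kN.
Bearing (1.2 l_c t F_u ≤ 2.4 d t F_u): upper limit = 2.4·12·8·400 / 1000 = 92.16 kN.
  Edge l_c = 25 − 14/2 = 18 → r_n = 69.12 kN; interior l_c = 50 − 14 = 36 → r_n = 92.16 kN.
  R_n,bearing = 2·69.12 + 4·92.16 = 506.9 kN → 0.75 × 506.9 = 380 kN.
Bearing governs: 380 kN.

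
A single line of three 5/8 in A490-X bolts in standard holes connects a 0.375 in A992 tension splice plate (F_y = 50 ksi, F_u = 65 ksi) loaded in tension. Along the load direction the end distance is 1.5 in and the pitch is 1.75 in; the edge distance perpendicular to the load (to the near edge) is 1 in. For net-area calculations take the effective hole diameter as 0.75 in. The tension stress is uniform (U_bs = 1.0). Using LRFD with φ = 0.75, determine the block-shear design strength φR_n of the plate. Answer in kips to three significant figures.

45.7 kips

Shear plane L_v = 1.5 + 2·1.75 = 5 in; A_gv = 5 × 0.375 = 1.875 in².
A_nv = (5 − 2.5·0.75) × 0.375 = 1.172 in².
A_nt = (1 − 0.5·0.75) × 0.375 = 0.2344 in².
0.6 F_u A_nv = 45.7 kips; 0.6 F_y A_gv = 56.25 kips → shear rupture governs the shear term.
R_n = 45.7 + 1.0 × 65 × 0.2344 = 60.94 kips.
Design strength φR_n = 0.75 × 60.94 = 45.7 kips.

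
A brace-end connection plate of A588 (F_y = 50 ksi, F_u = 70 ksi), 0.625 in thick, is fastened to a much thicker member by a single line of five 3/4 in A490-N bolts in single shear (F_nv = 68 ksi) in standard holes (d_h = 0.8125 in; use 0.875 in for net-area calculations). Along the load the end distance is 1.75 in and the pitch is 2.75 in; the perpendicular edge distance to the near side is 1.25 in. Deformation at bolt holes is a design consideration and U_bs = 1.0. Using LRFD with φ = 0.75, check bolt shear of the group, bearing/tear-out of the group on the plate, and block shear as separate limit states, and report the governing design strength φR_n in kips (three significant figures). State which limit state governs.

Bolt shear: A_b = π·0.75²/4 = 0.4418 in²; R_n = 68 × 0.4418 × 5 × 1 = 150.2 kips → 0.75 × 150.2 = 113 kips.
Bearing: edge l_c = 1.344, r_n = 70.55 kips; interior l_c = 1.938, r_n = 78.75 kips; R_n = 70.55 + 4·78.75 = 385.5 kips → 289 kips.
Block shear: A_gv = 7.969, A_nv = 5.508, A_nt = 0.5078 in²; R_n = min(0.6F_uA_nv, 0.6F_yA_gv) + U_bs·F_u·A_nt = 266.9 kips → 200 kips.
Bolt shear governs: 113 kips.

113 kips (bolt shear governs)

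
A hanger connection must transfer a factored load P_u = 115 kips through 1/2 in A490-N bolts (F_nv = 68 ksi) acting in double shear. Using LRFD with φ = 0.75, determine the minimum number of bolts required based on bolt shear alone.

A_b = π·0.5²/4 = 0.1963 in².
Per-bolt design strength φR_n = 0.75 × 68 × 0.1963 × 2 = 20.03 kips.
n ≥ 115 / 20.03 = 5.742 → use 6 bolts.

6 bolts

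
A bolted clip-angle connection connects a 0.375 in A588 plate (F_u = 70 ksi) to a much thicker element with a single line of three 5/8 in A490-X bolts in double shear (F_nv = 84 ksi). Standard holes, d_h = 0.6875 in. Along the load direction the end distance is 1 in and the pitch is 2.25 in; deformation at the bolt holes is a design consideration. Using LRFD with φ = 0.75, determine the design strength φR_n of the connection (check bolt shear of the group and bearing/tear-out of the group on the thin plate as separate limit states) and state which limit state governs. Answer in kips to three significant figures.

Bolt shear: A_b = π·0.625²/4 = 0.3068 in²; R_n = 84 × 0.3068 × 3 × 2 = 154.6 kips → 0.75 × 154.6 = 116 kips.
Bearing (1.2 l_c t F_u ≤ 2.4 d t F_u): upper limit = 2.4·0.625·0.375·70 = 39.38 kips.
  Edge l_c = 1 − 0.6875/2 = 0.6562 → r_n = 20.67 kips; interior l_c = 2.25 − 0.6875 = 1.562 → r_n = 39.38 kips.
  R_n,bearing = 1·20.67 + 2·39.38 = 99.42 kips → 0.75 × 99.42 = 74.6 kips.
Bearing governs: 74.6 kips.

74.6 kips (bearing governs)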